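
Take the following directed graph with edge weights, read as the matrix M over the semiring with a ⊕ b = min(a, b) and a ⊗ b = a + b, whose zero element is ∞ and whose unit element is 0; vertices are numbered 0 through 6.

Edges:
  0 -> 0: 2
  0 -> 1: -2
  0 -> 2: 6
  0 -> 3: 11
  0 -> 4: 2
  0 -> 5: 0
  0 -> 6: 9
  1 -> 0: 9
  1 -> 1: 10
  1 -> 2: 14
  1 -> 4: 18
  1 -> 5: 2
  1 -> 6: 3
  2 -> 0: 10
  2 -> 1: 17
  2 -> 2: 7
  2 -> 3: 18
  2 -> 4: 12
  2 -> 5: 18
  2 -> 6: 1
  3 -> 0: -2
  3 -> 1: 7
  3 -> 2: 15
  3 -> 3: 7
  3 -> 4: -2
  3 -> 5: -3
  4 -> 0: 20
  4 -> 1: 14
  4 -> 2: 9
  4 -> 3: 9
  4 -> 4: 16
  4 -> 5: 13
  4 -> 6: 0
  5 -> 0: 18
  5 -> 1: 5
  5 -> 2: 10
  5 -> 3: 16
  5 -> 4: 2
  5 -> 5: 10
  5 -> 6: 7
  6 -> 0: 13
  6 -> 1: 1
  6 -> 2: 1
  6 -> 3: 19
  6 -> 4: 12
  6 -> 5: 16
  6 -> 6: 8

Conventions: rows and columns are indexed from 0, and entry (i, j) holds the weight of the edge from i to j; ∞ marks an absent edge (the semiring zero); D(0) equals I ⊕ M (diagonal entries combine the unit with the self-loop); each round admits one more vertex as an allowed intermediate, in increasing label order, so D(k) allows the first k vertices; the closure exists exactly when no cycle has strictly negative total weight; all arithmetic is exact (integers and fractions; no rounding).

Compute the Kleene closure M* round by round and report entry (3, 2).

D(0):
  [0, -2, 6, 11, 2, 0, 9]
  [9, 0, 14, ∞, 18, 2, 3]
  [10, 17, 0, 18, 12, 18, 1]
  [-2, 7, 15, 0, -2, -3, ∞]
  [20, 14, 9, 9, 0, 13, 0]
  [18, 5, 10, 16, 2, 0, 7]
  [13, 1, 1, 19, 12, 16, 0]
D(1):
  [0, -2, 6, 11, 2, 0, 9]
  [9, 0, 14, 20, 11, 2, 3]
  [10, 8, 0, 18, 12, 10, 1]
  [-2, -4, 4, 0, -2, -3, 7]
  [20, 14, 9, 9, 0, 13, 0]
  [18, 5, 10, 16, 2, 0, 7]
  [13, 1, 1, 19, 12, 13, 0]
D(2):
  [0, -2, 6, 11, 2, 0, 1]
  [9, 0, 14, 20, 11, 2, 3]
  [10, 8, 0, 18, 12, 10, 1]
  [-2, -4, 4, 0, -2, -3, -1]
  [20, 14, 9, 9, 0, 13, 0]
  [14, 5, 10, 16, 2, 0, 7]
  [10, 1, 1, 19, 12, 3, 0]
D(3):
  [0, -2, 6, 11, 2, 0, 1]
  [9, 0, 14, 20, 11, 2, 3]
  [10, 8, 0, 18, 12, 10, 1]
  [-2, -4, 4, 0, -2, -3, -1]
  [19, 14, 9, 9, 0, 13, 0]
  [14, 5, 10, 16, 2, 0, 7]
  [10, 1, 1, 19, 12, 3, 0]
D(4):
  [0, -2, 6, 11, 2, 0, 1]
  [9, 0, 14, 20, 11, 2, 3]
  [10, 8, 0, 18, 12, 10, 1]
  [-2, -4, 4, 0, -2, -3, -1]
  [7, 5, 9, 9, 0, 6, 0]
  [14, 5, 10, 16, 2, 0, 7]
  [10, 1, 1, 19, 12, 3, 0]
D(5):
  [0, -2, 6, 11, 2, 0, 1]
  [9, 0, 14, 20, 11, 2, 3]
  [10, 8, 0, 18, 12, 10, 1]
  [-2, -4, 4, 0, -2, -3, -2]
  [7, 5, 9, 9, 0, 6, 0]
  [9, 5, 10, 11, 2, 0, 2]
  [10, 1, 1, 19, 12, 3, 0]
D(6):
  [0, -2, 6, 11, 2, 0, 1]
  [9, 0, 12, 13, 4, 2, 3]
  [10, 8, 0, 18, 12, 10, 1]
  [-2, -4, 4, 0, -2, -3, -2]
  [7, 5, 9, 9, 0, 6, 0]
  [9, 5, 10, 11, 2, 0, 2]
  [10, 1, 1, 14, 5, 3, 0]
D(7):
  [0, -2, 2, 11, 2, 0, 1]
  [9, 0, 4, 13, 4, 2, 3]
  [10, 2, 0, 15, 6, 4, 1]
  [-2, -4, -1, 0, -2, -3, -2]
  [7, 1, 1, 9, 0, 3, 0]
  [9, 3, 3, 11, 2, 0, 2]
  [10, 1, 1, 14, 5, 3, 0]
Answer: M*[3][2] = -1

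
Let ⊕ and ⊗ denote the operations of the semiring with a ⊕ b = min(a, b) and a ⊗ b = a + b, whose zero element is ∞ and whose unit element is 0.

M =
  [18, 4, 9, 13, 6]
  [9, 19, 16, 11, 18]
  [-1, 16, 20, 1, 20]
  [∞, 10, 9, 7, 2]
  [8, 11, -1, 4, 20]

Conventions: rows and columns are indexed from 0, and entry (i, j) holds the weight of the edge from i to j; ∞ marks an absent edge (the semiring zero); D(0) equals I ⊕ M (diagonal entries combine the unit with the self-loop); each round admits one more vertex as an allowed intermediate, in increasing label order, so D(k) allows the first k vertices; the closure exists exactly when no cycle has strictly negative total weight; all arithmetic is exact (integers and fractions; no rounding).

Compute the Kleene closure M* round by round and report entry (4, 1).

D(0):
  [0, 4, 9, 13, 6]
  [9, 0, 16, 11, 18]
  [-1, 16, 0, 1, 20]
  [∞, 10, 9, 0, 2]
  [8, 11, -1, 4, 0]
D(1):
  [0, 4, 9, 13, 6]
  [9, 0, 16, 11, 15]
  [-1, 3, 0, 1, 5]
  [∞, 10, 9, 0, 2]
  [8, 11, -1, 4, 0]
D(2):
  [0, 4, 9, 13, 6]
  [9, 0, 16, 11, 15]
  [-1, 3, 0, 1, 5]
  [19, 10, 9, 0, 2]
  [8, 11, -1, 4, 0]
D(3):
  [0, 4, 9, 10, 6]
  [9, 0, 16, 11, 15]
  [-1, 3, 0, 1, 5]
  [8, 10, 9, 0, 2]
  [-2, 2, -1, 0, 0]
D(4):
  [0, 4, 9, 10, 6]
  [9, 0, 16, 11, 13]
  [-1, 3, 0, 1, 3]
  [8, 10, 9, 0, 2]
  [-2, 2, -1, 0, 0]
D(5):
  [0, 4, 5, 6, 6]
  [9, 0, 12, 11, 13]
  [-1, 3, 0, 1, 3]
  [0, 4, 1, 0, 2]
  [-2, 2, -1, 0, 0]
Answer: M*[4][1] = 2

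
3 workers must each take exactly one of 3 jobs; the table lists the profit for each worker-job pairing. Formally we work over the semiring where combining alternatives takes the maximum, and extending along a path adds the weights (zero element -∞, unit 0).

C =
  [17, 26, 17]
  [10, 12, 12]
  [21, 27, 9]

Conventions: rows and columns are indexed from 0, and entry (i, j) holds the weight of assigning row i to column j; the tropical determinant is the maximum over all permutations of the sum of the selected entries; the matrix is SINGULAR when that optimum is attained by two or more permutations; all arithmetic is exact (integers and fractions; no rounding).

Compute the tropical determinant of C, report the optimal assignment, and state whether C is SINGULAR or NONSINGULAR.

σ = (0, 1, 2): 17 + 12 + 9 = 38
σ = (0, 2, 1): 17 + 12 + 27 = 56
σ = (1, 0, 2): 26 + 10 + 9 = 45
σ = (1, 2, 0): 26 + 12 + 21 = 59
σ = (2, 0, 1): 17 + 10 + 27 = 54
σ = (2, 1, 0): 17 + 12 + 21 = 50
Optimal value attained by: σ = (1, 2, 0).
Answer: det⊕(C) = 59; verdict: NONSINGULAR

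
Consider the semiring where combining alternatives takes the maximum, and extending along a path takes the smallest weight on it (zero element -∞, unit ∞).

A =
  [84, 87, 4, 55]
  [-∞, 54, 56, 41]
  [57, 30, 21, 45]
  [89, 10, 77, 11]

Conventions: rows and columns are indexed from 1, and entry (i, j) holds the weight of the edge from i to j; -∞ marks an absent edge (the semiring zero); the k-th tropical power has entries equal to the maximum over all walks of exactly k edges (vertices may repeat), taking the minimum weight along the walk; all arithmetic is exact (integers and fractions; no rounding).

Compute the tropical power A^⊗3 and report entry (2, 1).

A^⊗2:
  [84, 84, 56, 55]
  [56, 54, 54, 45]
  [57, 57, 45, 55]
  [84, 87, 21, 55]
A^⊗3:
  [84, 84, 56, 55]
  [56, 56, 54, 55]
  [57, 57, 56, 55]
  [84, 84, 56, 55]
Key observation: the optimum is the walk 2->3->1->1, with weight 56 min 57 min 84 = 56.
Optimal value attained by: walk 2->3->1->1.
Answer: (A^⊗3)[2][1] = 56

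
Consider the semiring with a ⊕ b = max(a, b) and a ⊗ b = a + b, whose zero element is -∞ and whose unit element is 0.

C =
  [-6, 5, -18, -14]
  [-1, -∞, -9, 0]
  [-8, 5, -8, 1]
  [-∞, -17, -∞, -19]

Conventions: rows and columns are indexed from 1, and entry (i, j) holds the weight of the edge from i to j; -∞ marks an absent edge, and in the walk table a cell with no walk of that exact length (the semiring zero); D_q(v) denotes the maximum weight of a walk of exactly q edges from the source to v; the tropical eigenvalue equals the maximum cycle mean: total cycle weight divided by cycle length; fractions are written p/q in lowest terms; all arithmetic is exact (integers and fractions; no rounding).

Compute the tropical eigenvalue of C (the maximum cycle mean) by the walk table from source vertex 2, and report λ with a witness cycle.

q=0: [-∞, 0, -∞, -∞]
q=1: [-1, -∞, -9, 0]
q=2: [-7, 4, -17, -8]
q=3: [3, -2, -5, 4]
q=4: [-3, 8, -11, -2]
Optimal cycle mean attained by: cycle 1->2->1, total 5 + (-1), length 2.
Answer: λ = 2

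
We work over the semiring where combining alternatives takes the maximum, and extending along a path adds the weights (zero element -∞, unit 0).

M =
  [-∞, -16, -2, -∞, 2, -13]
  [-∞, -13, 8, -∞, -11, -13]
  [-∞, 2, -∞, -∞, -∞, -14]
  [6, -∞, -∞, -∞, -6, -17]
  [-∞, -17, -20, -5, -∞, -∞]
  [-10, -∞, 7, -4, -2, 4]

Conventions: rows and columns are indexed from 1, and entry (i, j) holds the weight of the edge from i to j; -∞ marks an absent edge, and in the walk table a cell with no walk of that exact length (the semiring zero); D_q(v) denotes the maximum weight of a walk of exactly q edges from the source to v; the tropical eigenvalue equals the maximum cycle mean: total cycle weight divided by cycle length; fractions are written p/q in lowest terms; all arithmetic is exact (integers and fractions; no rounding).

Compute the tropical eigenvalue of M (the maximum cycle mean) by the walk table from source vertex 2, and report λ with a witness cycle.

q=0: [-∞, 0, -∞, -∞, -∞, -∞]
q=1: [-∞, -13, 8, -∞, -11, -13]
q=2: [-23, 10, -5, -16, -15, -6]
q=3: [-10, -3, 18, -10, -1, -2]
q=4: [-4, 20, 5, -6, -4, 4]
q=5: [0, 7, 28, 0, 9, 8]
q=6: [6, 30, 15, 4, 6, 14]
Optimal cycle mean attained by: cycle 2->3->2, total 8 + 2, length 2.
Answer: λ = 5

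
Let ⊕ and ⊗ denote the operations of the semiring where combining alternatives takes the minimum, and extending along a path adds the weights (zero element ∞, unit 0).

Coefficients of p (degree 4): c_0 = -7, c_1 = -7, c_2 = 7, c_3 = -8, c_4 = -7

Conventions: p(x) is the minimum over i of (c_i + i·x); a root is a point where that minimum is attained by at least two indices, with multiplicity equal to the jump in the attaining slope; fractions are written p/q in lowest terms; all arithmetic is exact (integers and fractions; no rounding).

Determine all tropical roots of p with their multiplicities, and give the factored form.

hull edge (i=0, c=-7) to (i=3, c=-8): slope -1/3, span 3
hull edge (i=3, c=-8) to (i=4, c=-7): slope 1, span 1
Factored form: p(x) = -7 ⊗ (x ⊕ (-1)) ⊗ (x ⊕ 1/3) ⊗ (x ⊕ 1/3) ⊗ (x ⊕ 1/3)
Answer: roots = -1 (mult 1), 1/3 (mult 3)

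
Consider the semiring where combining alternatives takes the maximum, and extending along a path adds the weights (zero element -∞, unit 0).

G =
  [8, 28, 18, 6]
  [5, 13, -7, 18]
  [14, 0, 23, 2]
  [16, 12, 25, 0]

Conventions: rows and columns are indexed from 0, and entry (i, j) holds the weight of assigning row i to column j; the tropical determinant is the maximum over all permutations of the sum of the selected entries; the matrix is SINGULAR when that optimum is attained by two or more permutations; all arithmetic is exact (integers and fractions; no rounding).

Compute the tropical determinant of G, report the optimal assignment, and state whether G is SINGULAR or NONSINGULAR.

σ = (0, 1, 2, 3): 8 + 13 + 23 + 0 = 44
σ = (0, 1, 3, 2): 8 + 13 + 2 + 25 = 48
σ = (0, 2, 1, 3): 8 + (-7) + 0 + 0 = 1
σ = (0, 2, 3, 1): 8 + (-7) + 2 + 12 = 15
σ = (0, 3, 1, 2): 8 + 18 + 0 + 25 = 51
σ = (0, 3, 2, 1): 8 + 18 + 23 + 12 = 61
σ = (1, 0, 2, 3): 28 + 5 + 23 + 0 = 56
σ = (1, 0, 3, 2): 28 + 5 + 2 + 25 = 60
σ = (1, 2, 0, 3): 28 + (-7) + 14 + 0 = 35
σ = (1, 2, 3, 0): 28 + (-7) + 2 + 16 = 39
σ = (1, 3, 0, 2): 28 + 18 + 14 + 25 = 85
σ = (1, 3, 2, 0): 28 + 18 + 23 + 16 = 85
σ = (2, 0, 1, 3): 18 + 5 + 0 + 0 = 23
σ = (2, 0, 3, 1): 18 + 5 + 2 + 12 = 37
σ = (2, 1, 0, 3): 18 + 13 + 14 + 0 = 45
σ = (2, 1, 3, 0): 18 + 13 + 2 + 16 = 49
σ = (2, 3, 0, 1): 18 + 18 + 14 + 12 = 62
σ = (2, 3, 1, 0): 18 + 18 + 0 + 16 = 52
σ = (3, 0, 1, 2): 6 + 5 + 0 + 25 = 36
σ = (3, 0, 2, 1): 6 + 5 + 23 + 12 = 46
σ = (3, 1, 0, 2): 6 + 13 + 14 + 25 = 58
σ = (3, 1, 2, 0): 6 + 13 + 23 + 16 = 58
σ = (3, 2, 0, 1): 6 + (-7) + 14 + 12 = 25
σ = (3, 2, 1, 0): 6 + (-7) + 0 + 16 = 15
Optimal value attained by: σ = (1, 3, 0, 2).
Answer: det⊕(G) = 85; verdict: SINGULAR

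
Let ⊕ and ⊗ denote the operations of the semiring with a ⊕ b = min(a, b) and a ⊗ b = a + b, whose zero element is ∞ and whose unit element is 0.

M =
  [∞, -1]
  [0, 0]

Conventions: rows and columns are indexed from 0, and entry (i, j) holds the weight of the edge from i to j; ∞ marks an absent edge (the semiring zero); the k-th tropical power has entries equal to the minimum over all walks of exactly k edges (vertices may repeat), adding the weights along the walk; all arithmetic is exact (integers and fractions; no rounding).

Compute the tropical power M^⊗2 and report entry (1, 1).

M^⊗2:
  [-1, -1]
  [0, -1]
Key observation: the optimum is the walk 1->0->1, with weight 0 + (-1) = -1.
Optimal value attained by: walk 1->0->1.
Answer: (M^⊗2)[1][1] = -1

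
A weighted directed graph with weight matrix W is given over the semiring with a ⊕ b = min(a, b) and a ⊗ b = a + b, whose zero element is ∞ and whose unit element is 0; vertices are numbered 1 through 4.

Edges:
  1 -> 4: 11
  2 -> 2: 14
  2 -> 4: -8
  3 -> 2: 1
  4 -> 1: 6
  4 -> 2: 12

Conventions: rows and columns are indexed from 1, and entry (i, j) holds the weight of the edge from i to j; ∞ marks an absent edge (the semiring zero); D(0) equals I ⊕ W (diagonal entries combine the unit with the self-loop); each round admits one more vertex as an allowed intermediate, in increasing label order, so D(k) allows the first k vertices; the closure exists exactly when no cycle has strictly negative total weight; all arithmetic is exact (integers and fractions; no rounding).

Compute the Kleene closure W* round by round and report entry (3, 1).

D(0):
  [0, ∞, ∞, 11]
  [∞, 0, ∞, -8]
  [∞, 1, 0, ∞]
  [6, 12, ∞, 0]
D(1):
  [0, ∞, ∞, 11]
  [∞, 0, ∞, -8]
  [∞, 1, 0, ∞]
  [6, 12, ∞, 0]
D(2):
  [0, ∞, ∞, 11]
  [∞, 0, ∞, -8]
  [∞, 1, 0, -7]
  [6, 12, ∞, 0]
D(3):
  [0, ∞, ∞, 11]
  [∞, 0, ∞, -8]
  [∞, 1, 0, -7]
  [6, 12, ∞, 0]
D(4):
  [0, 23, ∞, 11]
  [-2, 0, ∞, -8]
  [-1, 1, 0, -7]
  [6, 12, ∞, 0]
Answer: W*[3][1] = -1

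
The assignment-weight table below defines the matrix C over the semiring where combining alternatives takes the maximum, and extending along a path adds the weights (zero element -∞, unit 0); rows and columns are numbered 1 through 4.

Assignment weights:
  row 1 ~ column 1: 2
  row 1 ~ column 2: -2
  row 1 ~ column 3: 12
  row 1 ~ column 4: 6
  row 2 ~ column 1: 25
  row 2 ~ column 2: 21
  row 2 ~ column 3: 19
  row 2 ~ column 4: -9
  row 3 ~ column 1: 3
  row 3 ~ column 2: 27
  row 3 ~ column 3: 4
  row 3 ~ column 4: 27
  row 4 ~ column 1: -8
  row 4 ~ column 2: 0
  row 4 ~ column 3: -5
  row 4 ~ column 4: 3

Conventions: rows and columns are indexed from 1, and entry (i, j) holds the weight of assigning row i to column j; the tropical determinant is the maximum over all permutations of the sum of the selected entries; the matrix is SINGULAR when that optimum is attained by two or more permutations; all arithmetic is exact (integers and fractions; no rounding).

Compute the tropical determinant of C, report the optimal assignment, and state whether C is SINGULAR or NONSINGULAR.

σ = (1, 2, 3, 4): 2 + 21 + 4 + 3 = 30
σ = (1, 2, 4, 3): 2 + 21 + 27 + (-5) = 45
σ = (1, 3, 2, 4): 2 + 19 + 27 + 3 = 51
σ = (1, 3, 4, 2): 2 + 19 + 27 + 0 = 48
σ = (1, 4, 2, 3): 2 + (-9) + 27 + (-5) = 15
σ = (1, 4, 3, 2): 2 + (-9) + 4 + 0 = -3
σ = (2, 1, 3, 4): (-2) + 25 + 4 + 3 = 30
σ = (2, 1, 4, 3): (-2) + 25 + 27 + (-5) = 45
σ = (2, 3, 1, 4): (-2) + 19 + 3 + 3 = 23
σ = (2, 3, 4, 1): (-2) + 19 + 27 + (-8) = 36
σ = (2, 4, 1, 3): (-2) + (-9) + 3 + (-5) = -13
σ = (2, 4, 3, 1): (-2) + (-9) + 4 + (-8) = -15
σ = (3, 1, 2, 4): 12 + 25 + 27 + 3 = 67
σ = (3, 1, 4, 2): 12 + 25 + 27 + 0 = 64
σ = (3, 2, 1, 4): 12 + 21 + 3 + 3 = 39
σ = (3, 2, 4, 1): 12 + 21 + 27 + (-8) = 52
σ = (3, 4, 1, 2): 12 + (-9) + 3 + 0 = 6
σ = (3, 4, 2, 1): 12 + (-9) + 27 + (-8) = 22
σ = (4, 1, 2, 3): 6 + 25 + 27 + (-5) = 53
σ = (4, 1, 3, 2): 6 + 25 + 4 + 0 = 35
σ = (4, 2, 1, 3): 6 + 21 + 3 + (-5) = 25
σ = (4, 2, 3, 1): 6 + 21 + 4 + (-8) = 23
σ = (4, 3, 1, 2): 6 + 19 + 3 + 0 = 28
σ = (4, 3, 2, 1): 6 + 19 + 27 + (-8) = 44
Optimal value attained by: σ = (3, 1, 2, 4).
Answer: det⊕(C) = 67; verdict: NONSINGULAR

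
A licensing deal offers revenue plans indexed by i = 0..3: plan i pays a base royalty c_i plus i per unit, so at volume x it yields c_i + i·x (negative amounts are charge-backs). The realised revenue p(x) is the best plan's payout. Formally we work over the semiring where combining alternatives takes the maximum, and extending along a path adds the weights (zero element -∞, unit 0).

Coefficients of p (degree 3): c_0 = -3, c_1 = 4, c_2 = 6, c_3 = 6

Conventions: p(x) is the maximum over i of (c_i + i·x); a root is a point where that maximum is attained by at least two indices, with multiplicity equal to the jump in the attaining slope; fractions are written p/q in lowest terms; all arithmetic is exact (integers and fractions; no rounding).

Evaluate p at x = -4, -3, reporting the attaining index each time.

p(-4) = max(-3+0·(-4)=-3, 4+1·(-4)=0, 6+2·(-4)=-2, 6+3·(-4)=-6) = 0 (attained by i=1)
p(-3) = max(-3+0·(-3)=-3, 4+1·(-3)=1, 6+2·(-3)=0, 6+3·(-3)=-3) = 1 (attained by i=1)
Answer: p(-4) = 0; p(-3) = 1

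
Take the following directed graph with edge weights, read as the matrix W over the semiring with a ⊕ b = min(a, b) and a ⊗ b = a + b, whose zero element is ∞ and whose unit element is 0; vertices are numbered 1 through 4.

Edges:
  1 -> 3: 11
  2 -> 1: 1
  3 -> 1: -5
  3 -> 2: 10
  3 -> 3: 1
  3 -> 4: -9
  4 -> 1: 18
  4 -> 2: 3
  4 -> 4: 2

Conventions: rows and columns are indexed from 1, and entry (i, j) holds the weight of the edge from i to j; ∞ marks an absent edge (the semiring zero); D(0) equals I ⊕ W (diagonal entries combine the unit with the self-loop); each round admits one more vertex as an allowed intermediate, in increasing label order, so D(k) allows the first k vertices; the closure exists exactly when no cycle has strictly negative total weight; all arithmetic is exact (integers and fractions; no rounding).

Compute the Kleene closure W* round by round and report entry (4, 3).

D(0):
  [0, ∞, 11, ∞]
  [1, 0, ∞, ∞]
  [-5, 10, 0, -9]
  [18, 3, ∞, 0]
D(1):
  [0, ∞, 11, ∞]
  [1, 0, 12, ∞]
  [-5, 10, 0, -9]
  [18, 3, 29, 0]
D(2):
  [0, ∞, 11, ∞]
  [1, 0, 12, ∞]
  [-5, 10, 0, -9]
  [4, 3, 15, 0]
D(3):
  [0, 21, 11, 2]
  [1, 0, 12, 3]
  [-5, 10, 0, -9]
  [4, 3, 15, 0]
D(4):
  [0, 5, 11, 2]
  [1, 0, 12, 3]
  [-5, -6, 0, -9]
  [4, 3, 15, 0]
Answer: W*[4][3] = 15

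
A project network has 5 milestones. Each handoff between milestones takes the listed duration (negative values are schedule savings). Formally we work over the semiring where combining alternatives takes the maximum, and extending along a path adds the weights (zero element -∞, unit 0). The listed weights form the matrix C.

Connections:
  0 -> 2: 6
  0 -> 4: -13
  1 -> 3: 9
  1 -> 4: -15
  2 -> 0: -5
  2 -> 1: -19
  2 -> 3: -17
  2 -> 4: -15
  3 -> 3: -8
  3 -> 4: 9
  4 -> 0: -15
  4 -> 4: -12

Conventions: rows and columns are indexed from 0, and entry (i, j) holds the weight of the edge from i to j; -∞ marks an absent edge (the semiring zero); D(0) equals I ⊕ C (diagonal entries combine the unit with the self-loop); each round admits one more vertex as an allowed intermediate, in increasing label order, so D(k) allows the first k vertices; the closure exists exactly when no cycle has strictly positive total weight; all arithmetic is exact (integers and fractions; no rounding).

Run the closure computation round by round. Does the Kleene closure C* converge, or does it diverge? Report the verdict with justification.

D(0):
  [0, -∞, 6, -∞, -13]
  [-∞, 0, -∞, 9, -15]
  [-5, -19, 0, -17, -15]
  [-∞, -∞, -∞, 0, 9]
  [-15, -∞, -∞, -∞, 0]
Detection: at round 1, diagonal entry (2, 2) turns strictly positive.
Key observation: the cycle 2->0->2 has total weight (-5) + 6, which is strictly positive.
Answer: DIVERGES — positive cycle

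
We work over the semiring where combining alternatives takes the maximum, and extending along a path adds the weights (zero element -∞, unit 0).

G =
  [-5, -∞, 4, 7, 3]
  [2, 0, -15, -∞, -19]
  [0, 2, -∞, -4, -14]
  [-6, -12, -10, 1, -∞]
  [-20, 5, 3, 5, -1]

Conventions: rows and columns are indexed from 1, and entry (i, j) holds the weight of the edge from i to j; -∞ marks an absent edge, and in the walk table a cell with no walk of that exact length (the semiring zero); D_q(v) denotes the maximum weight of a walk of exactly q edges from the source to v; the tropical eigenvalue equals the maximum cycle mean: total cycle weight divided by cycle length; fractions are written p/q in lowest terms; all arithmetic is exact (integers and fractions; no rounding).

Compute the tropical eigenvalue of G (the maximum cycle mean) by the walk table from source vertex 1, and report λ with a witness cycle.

q=0: [0, -∞, -∞, -∞, -∞]
q=1: [-5, -∞, 4, 7, 3]
q=2: [4, 8, 6, 8, 2]
q=3: [10, 8, 8, 11, 7]
q=4: [10, 12, 14, 17, 13]
q=5: [14, 18, 16, 18, 13]
Optimal cycle mean attained by: cycle 1->5->2->1, total 3 + 5 + 2, length 3.
Answer: λ = 10/3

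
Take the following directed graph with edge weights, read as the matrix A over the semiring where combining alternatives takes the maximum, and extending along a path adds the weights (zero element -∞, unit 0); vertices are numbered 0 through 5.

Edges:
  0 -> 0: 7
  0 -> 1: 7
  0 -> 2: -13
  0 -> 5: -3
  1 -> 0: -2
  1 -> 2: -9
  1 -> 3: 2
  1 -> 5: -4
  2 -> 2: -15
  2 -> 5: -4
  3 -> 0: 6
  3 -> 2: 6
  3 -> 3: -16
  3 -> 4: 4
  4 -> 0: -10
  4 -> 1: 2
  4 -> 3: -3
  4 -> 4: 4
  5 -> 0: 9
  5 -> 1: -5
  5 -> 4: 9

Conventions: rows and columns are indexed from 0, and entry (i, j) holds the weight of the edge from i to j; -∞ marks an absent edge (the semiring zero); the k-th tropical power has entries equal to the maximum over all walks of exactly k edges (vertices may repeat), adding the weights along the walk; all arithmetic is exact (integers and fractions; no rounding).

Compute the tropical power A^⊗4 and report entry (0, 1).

A^⊗2:
  [14, 14, -2, 9, 6, 4]
  [8, 5, 8, -14, 6, -5]
  [5, -9, -30, -∞, 5, -19]
  [13, 13, -7, 1, 8, 3]
  [3, 6, 3, 4, 8, -2]
  [16, 16, -4, 6, 13, 6]
A^⊗3:
  [21, 21, 15, 16, 13, 11]
  [15, 15, -4, 7, 10, 5]
  [12, 12, -8, 2, 9, 2]
  [20, 20, 7, 15, 12, 10]
  [10, 10, 10, 8, 12, 2]
  [23, 23, 12, 18, 17, 13]
A^⊗4:
  [28, 28, 22, 23, 20, 18]
  [22, 22, 13, 17, 14, 12]
  [19, 19, 8, 14, 13, 9]
  [27, 27, 21, 22, 19, 17]
  [17, 17, 14, 12, 16, 7]
  [30, 30, 24, 25, 22, 20]
Key observation: the optimum is the walk 0->0->0->0->1, with weight 7 + 7 + 7 + 7 = 28.
Optimal value attained by: walk 0->0->0->0->1.
Answer: (A^⊗4)[0][1] = 28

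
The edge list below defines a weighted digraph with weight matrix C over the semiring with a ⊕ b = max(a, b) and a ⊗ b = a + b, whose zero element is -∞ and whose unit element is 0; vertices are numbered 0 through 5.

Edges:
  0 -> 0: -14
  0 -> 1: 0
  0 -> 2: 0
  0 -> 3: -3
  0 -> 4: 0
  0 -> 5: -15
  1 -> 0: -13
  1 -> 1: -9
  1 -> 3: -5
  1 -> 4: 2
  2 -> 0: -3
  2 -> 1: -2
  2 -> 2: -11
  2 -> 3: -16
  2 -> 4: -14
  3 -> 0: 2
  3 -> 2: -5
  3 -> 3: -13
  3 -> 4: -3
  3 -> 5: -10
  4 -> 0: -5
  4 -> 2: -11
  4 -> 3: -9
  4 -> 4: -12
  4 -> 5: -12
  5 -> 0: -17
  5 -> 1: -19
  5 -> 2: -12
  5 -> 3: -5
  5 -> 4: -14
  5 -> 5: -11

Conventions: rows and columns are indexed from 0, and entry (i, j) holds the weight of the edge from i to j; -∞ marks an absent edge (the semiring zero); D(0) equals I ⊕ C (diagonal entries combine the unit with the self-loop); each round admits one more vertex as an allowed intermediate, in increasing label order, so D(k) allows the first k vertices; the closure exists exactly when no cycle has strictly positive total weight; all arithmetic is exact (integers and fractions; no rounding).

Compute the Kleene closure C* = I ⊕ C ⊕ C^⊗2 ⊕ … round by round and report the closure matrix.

D(0):
  [0, 0, 0, -3, 0, -15]
  [-13, 0, -∞, -5, 2, -∞]
  [-3, -2, 0, -16, -14, -∞]
  [2, -∞, -5, 0, -3, -10]
  [-5, -∞, -11, -9, 0, -12]
  [-17, -19, -12, -5, -14, 0]
D(1):
  [0, 0, 0, -3, 0, -15]
  [-13, 0, -13, -5, 2, -28]
  [-3, -2, 0, -6, -3, -18]
  [2, 2, 2, 0, 2, -10]
  [-5, -5, -5, -8, 0, -12]
  [-17, -17, -12, -5, -14, 0]
D(2):
  [0, 0, 0, -3, 2, -15]
  [-13, 0, -13, -5, 2, -28]
  [-3, -2, 0, -6, 0, -18]
  [2, 2, 2, 0, 4, -10]
  [-5, -5, -5, -8, 0, -12]
  [-17, -17, -12, -5, -14, 0]
D(3):
  [0, 0, 0, -3, 2, -15]
  [-13, 0, -13, -5, 2, -28]
  [-3, -2, 0, -6, 0, -18]
  [2, 2, 2, 0, 4, -10]
  [-5, -5, -5, -8, 0, -12]
  [-15, -14, -12, -5, -12, 0]
D(4):
  [0, 0, 0, -3, 2, -13]
  [-3, 0, -3, -5, 2, -15]
  [-3, -2, 0, -6, 0, -16]
  [2, 2, 2, 0, 4, -10]
  [-5, -5, -5, -8, 0, -12]
  [-3, -3, -3, -5, -1, 0]
D(5):
  [0, 0, 0, -3, 2, -10]
  [-3, 0, -3, -5, 2, -10]
  [-3, -2, 0, -6, 0, -12]
  [2, 2, 2, 0, 4, -8]
  [-5, -5, -5, -8, 0, -12]
  [-3, -3, -3, -5, -1, 0]
D(6):
  [0, 0, 0, -3, 2, -10]
  [-3, 0, -3, -5, 2, -10]
  [-3, -2, 0, -6, 0, -12]
  [2, 2, 2, 0, 4, -8]
  [-5, -5, -5, -8, 0, -12]
  [-3, -3, -3, -5, -1, 0]
Answer: C* = [[0, 0, 0, -3, 2, -10], [-3, 0, -3, -5, 2, -10], [-3, -2, 0, -6, 0, -12], [2, 2, 2, 0, 4, -8], [-5, -5, -5, -8, 0, -12], [-3, -3, -3, -5, -1, 0]]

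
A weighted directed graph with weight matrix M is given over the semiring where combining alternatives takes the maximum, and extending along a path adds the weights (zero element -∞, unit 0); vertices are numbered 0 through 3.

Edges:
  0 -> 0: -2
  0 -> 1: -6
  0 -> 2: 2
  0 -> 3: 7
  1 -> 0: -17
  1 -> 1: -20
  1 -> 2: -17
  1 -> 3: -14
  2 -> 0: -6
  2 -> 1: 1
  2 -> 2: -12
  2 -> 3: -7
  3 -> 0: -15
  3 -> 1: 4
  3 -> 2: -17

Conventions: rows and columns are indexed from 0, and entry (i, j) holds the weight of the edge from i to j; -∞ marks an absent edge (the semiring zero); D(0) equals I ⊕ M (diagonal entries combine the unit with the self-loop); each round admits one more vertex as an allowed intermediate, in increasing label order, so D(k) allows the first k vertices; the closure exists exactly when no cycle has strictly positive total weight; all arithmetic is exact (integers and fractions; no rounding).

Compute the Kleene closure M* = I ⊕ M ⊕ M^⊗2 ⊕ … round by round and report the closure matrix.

D(0):
  [0, -6, 2, 7]
  [-17, 0, -17, -14]
  [-6, 1, 0, -7]
  [-15, 4, -17, 0]
D(1):
  [0, -6, 2, 7]
  [-17, 0, -15, -10]
  [-6, 1, 0, 1]
  [-15, 4, -13, 0]
D(2):
  [0, -6, 2, 7]
  [-17, 0, -15, -10]
  [-6, 1, 0, 1]
  [-13, 4, -11, 0]
D(3):
  [0, 3, 2, 7]
  [-17, 0, -15, -10]
  [-6, 1, 0, 1]
  [-13, 4, -11, 0]
D(4):
  [0, 11, 2, 7]
  [-17, 0, -15, -10]
  [-6, 5, 0, 1]
  [-13, 4, -11, 0]
Answer: M* = [[0, 11, 2, 7], [-17, 0, -15, -10], [-6, 5, 0, 1], [-13, 4, -11, 0]]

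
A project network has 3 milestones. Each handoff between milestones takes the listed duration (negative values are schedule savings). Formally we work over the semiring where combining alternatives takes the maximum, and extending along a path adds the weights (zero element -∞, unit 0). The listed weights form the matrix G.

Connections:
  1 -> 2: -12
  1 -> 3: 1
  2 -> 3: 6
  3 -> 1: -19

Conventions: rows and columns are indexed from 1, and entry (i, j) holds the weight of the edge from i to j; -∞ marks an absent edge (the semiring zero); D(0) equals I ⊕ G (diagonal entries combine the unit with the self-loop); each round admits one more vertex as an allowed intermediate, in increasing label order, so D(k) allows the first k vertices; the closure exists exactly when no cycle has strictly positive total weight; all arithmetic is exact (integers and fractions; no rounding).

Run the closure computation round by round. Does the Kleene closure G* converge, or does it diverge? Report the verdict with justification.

D(0):
  [0, -12, 1]
  [-∞, 0, 6]
  [-19, -∞, 0]
D(1):
  [0, -12, 1]
  [-∞, 0, 6]
  [-19, -31, 0]
D(2):
  [0, -12, 1]
  [-∞, 0, 6]
  [-19, -31, 0]
D(3):
  [0, -12, 1]
  [-13, 0, 6]
  [-19, -31, 0]
Key observation: every diagonal entry stays at the unit through all rounds, so no improving cycle exists.
Answer: CONVERGES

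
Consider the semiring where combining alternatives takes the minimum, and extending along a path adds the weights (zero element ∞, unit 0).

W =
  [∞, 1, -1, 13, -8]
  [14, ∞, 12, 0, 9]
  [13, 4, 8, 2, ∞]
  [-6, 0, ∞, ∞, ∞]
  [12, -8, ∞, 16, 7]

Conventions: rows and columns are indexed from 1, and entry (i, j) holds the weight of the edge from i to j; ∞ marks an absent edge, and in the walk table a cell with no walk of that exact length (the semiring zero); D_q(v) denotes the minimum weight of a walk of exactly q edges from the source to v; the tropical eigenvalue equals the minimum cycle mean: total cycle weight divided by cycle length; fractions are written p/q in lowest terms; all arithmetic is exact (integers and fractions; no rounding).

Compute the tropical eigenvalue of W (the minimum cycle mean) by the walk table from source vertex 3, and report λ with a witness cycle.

q=0: [∞, ∞, 0, ∞, ∞]
q=1: [13, 4, 8, 2, ∞]
q=2: [-4, 2, 12, 4, 5]
q=3: [-2, -3, -5, 2, -12]
q=4: [-4, -20, -3, -3, -10]
q=5: [-9, -18, -8, -20, -12]
Optimal cycle mean attained by: cycle 1->5->2->4->1, total (-8) + (-8) + 0 + (-6), length 4.
Answer: λ = -11/2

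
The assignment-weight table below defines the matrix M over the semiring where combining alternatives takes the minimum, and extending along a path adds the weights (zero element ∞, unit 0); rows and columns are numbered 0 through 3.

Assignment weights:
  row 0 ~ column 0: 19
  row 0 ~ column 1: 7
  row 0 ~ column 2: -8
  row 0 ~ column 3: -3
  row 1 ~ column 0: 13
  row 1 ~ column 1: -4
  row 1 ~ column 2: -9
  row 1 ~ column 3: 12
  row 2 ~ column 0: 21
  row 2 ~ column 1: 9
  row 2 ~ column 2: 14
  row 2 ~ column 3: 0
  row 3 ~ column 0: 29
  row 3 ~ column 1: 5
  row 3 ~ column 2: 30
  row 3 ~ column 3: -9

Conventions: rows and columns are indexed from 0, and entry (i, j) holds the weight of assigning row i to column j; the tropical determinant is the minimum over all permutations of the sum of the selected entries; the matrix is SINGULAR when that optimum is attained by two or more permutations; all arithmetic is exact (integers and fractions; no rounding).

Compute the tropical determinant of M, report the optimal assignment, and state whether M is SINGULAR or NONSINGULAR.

σ = (0, 1, 2, 3): 19 + (-4) + 14 + (-9) = 20
σ = (0, 1, 3, 2): 19 + (-4) + 0 + 30 = 45
σ = (0, 2, 1, 3): 19 + (-9) + 9 + (-9) = 10
σ = (0, 2, 3, 1): 19 + (-9) + 0 + 5 = 15
σ = (0, 3, 1, 2): 19 + 12 + 9 + 30 = 70
σ = (0, 3, 2, 1): 19 + 12 + 14 + 5 = 50
σ = (1, 0, 2, 3): 7 + 13 + 14 + (-9) = 25
σ = (1, 0, 3, 2): 7 + 13 + 0 + 30 = 50
σ = (1, 2, 0, 3): 7 + (-9) + 21 + (-9) = 10
σ = (1, 2, 3, 0): 7 + (-9) + 0 + 29 = 27
σ = (1, 3, 0, 2): 7 + 12 + 21 + 30 = 70
σ = (1, 3, 2, 0): 7 + 12 + 14 + 29 = 62
σ = (2, 0, 1, 3): (-8) + 13 + 9 + (-9) = 5
σ = (2, 0, 3, 1): (-8) + 13 + 0 + 5 = 10
σ = (2, 1, 0, 3): (-8) + (-4) + 21 + (-9) = 0
σ = (2, 1, 3, 0): (-8) + (-4) + 0 + 29 = 17
σ = (2, 3, 0, 1): (-8) + 12 + 21 + 5 = 30
σ = (2, 3, 1, 0): (-8) + 12 + 9 + 29 = 42
σ = (3, 0, 1, 2): (-3) + 13 + 9 + 30 = 49
σ = (3, 0, 2, 1): (-3) + 13 + 14 + 5 = 29
σ = (3, 1, 0, 2): (-3) + (-4) + 21 + 30 = 44
σ = (3, 1, 2, 0): (-3) + (-4) + 14 + 29 = 36
σ = (3, 2, 0, 1): (-3) + (-9) + 21 + 5 = 14
σ = (3, 2, 1, 0): (-3) + (-9) + 9 + 29 = 26
Optimal value attained by: σ = (2, 1, 0, 3).
Answer: det⊕(M) = 0; verdict: NONSINGULAR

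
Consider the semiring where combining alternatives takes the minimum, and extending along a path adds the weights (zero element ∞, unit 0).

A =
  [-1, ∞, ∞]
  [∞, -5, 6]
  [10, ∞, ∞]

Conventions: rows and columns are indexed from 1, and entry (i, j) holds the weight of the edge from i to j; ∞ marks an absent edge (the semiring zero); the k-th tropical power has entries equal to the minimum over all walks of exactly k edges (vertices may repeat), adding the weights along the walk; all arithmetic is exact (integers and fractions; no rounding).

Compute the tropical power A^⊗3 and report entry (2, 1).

A^⊗2:
  [-2, ∞, ∞]
  [16, -10, 1]
  [9, ∞, ∞]
A^⊗3:
  [-3, ∞, ∞]
  [11, -15, -4]
  [8, ∞, ∞]
Key observation: the optimum is the walk 2->2->3->1, with weight (-5) + 6 + 10 = 11.
Optimal value attained by: walk 2->2->3->1.
Answer: (A^⊗3)[2][1] = 11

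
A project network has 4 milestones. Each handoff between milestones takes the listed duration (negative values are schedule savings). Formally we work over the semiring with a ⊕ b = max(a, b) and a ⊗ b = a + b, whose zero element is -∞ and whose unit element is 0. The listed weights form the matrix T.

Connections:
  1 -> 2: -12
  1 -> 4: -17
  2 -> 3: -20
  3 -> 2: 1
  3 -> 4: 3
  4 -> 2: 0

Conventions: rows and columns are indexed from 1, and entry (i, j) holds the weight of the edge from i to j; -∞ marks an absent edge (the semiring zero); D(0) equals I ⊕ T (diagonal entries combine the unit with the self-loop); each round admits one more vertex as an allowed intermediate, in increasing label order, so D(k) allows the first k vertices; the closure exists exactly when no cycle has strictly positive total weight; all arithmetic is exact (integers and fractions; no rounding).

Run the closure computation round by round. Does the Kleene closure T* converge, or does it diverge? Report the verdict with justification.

D(0):
  [0, -12, -∞, -17]
  [-∞, 0, -20, -∞]
  [-∞, 1, 0, 3]
  [-∞, 0, -∞, 0]
D(1):
  [0, -12, -∞, -17]
  [-∞, 0, -20, -∞]
  [-∞, 1, 0, 3]
  [-∞, 0, -∞, 0]
D(2):
  [0, -12, -32, -17]
  [-∞, 0, -20, -∞]
  [-∞, 1, 0, 3]
  [-∞, 0, -20, 0]
D(3):
  [0, -12, -32, -17]
  [-∞, 0, -20, -17]
  [-∞, 1, 0, 3]
  [-∞, 0, -20, 0]
D(4):
  [0, -12, -32, -17]
  [-∞, 0, -20, -17]
  [-∞, 3, 0, 3]
  [-∞, 0, -20, 0]
Key observation: every diagonal entry stays at the unit through all rounds, so no improving cycle exists.
Answer: CONVERGES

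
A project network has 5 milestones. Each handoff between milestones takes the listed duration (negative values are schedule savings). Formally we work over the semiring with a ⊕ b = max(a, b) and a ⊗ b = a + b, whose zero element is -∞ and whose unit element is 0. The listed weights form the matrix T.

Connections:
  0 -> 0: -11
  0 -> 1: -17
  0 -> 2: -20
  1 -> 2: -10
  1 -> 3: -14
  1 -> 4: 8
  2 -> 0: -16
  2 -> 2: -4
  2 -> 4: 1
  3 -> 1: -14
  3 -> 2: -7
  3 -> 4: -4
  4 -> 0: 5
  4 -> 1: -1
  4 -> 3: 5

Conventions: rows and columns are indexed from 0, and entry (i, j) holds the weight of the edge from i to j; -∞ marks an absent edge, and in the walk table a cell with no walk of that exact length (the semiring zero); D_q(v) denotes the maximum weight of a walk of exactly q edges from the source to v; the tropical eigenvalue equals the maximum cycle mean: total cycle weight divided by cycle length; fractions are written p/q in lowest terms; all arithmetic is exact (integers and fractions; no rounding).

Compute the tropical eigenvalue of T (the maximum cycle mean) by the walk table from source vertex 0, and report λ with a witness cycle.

q=0: [0, -∞, -∞, -∞, -∞]
q=1: [-11, -17, -20, -∞, -∞]
q=2: [-22, -28, -24, -31, -9]
q=3: [-4, -10, -28, -4, -20]
q=4: [-15, -18, -11, -15, -2]
q=5: [3, -3, -15, 3, -10]
Optimal cycle mean attained by: cycle 1->4->1, total 8 + (-1), length 2.
Answer: λ = 7/2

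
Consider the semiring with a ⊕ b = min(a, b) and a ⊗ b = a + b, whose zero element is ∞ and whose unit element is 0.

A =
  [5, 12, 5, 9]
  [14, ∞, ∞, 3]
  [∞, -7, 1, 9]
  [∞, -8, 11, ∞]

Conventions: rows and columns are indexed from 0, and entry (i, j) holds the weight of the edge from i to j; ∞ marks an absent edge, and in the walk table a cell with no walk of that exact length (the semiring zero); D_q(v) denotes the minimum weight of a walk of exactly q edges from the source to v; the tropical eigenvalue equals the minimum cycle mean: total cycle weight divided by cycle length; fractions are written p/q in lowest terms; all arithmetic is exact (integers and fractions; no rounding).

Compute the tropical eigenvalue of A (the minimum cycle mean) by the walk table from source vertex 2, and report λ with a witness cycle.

q=0: [∞, ∞, 0, ∞]
q=1: [∞, -7, 1, 9]
q=2: [7, -6, 2, -4]
q=3: [8, -12, 3, -3]
q=4: [2, -11, 4, -9]
Optimal cycle mean attained by: cycle 1->3->1, total 3 + (-8), length 2.
Answer: λ = -5/2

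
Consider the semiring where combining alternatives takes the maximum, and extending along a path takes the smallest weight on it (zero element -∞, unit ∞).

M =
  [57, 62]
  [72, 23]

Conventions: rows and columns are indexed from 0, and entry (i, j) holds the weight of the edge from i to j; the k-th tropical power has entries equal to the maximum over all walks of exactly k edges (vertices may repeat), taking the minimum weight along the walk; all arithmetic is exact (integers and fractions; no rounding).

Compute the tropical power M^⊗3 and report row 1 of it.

M^⊗2:
  [62, 57]
  [57, 62]
M^⊗3:
  [57, 62]
  [62, 57]
Answer: row 1 of M^⊗3 = [62, 57]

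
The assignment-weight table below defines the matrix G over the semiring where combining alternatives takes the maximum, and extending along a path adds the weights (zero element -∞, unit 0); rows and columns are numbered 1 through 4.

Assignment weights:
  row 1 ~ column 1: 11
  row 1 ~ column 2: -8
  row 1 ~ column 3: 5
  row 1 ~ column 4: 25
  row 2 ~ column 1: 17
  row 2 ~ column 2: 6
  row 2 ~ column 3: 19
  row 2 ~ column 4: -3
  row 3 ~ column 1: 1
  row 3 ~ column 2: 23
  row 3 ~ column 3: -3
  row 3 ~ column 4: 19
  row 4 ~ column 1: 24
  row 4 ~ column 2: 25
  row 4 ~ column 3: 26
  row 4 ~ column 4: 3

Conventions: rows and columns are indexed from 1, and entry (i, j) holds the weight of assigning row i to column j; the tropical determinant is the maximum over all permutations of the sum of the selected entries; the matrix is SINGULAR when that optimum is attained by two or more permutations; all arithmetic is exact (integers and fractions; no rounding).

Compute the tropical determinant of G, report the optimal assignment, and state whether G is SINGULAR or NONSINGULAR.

σ = (1, 2, 3, 4): 11 + 6 + (-3) + 3 = 17
σ = (1, 2, 4, 3): 11 + 6 + 19 + 26 = 62
σ = (1, 3, 2, 4): 11 + 19 + 23 + 3 = 56
σ = (1, 3, 4, 2): 11 + 19 + 19 + 25 = 74
σ = (1, 4, 2, 3): 11 + (-3) + 23 + 26 = 57
σ = (1, 4, 3, 2): 11 + (-3) + (-3) + 25 = 30
σ = (2, 1, 3, 4): (-8) + 17 + (-3) + 3 = 9
σ = (2, 1, 4, 3): (-8) + 17 + 19 + 26 = 54
σ = (2, 3, 1, 4): (-8) + 19 + 1 + 3 = 15
σ = (2, 3, 4, 1): (-8) + 19 + 19 + 24 = 54
σ = (2, 4, 1, 3): (-8) + (-3) + 1 + 26 = 16
σ = (2, 4, 3, 1): (-8) + (-3) + (-3) + 24 = 10
σ = (3, 1, 2, 4): 5 + 17 + 23 + 3 = 48
σ = (3, 1, 4, 2): 5 + 17 + 19 + 25 = 66
σ = (3, 2, 1, 4): 5 + 6 + 1 + 3 = 15
σ = (3, 2, 4, 1): 5 + 6 + 19 + 24 = 54
σ = (3, 4, 1, 2): 5 + (-3) + 1 + 25 = 28
σ = (3, 4, 2, 1): 5 + (-3) + 23 + 24 = 49
σ = (4, 1, 2, 3): 25 + 17 + 23 + 26 = 91
σ = (4, 1, 3, 2): 25 + 17 + (-3) + 25 = 64
σ = (4, 2, 1, 3): 25 + 6 + 1 + 26 = 58
σ = (4, 2, 3, 1): 25 + 6 + (-3) + 24 = 52
σ = (4, 3, 1, 2): 25 + 19 + 1 + 25 = 70
σ = (4, 3, 2, 1): 25 + 19 + 23 + 24 = 91
Optimal value attained by: σ = (4, 1, 2, 3).
Answer: det⊕(G) = 91; verdict: SINGULAR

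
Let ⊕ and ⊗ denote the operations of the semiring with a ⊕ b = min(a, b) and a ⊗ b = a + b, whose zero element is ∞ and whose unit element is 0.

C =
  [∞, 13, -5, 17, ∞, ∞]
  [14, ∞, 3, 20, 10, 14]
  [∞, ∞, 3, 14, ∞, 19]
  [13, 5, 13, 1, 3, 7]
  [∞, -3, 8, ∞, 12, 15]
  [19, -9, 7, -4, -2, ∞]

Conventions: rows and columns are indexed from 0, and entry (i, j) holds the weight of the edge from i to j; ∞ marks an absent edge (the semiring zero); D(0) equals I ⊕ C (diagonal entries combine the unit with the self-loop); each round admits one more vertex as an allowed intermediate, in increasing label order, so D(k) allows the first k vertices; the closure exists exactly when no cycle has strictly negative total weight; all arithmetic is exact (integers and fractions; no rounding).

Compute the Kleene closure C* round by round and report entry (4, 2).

D(0):
  [0, 13, -5, 17, ∞, ∞]
  [14, 0, 3, 20, 10, 14]
  [∞, ∞, 0, 14, ∞, 19]
  [13, 5, 13, 0, 3, 7]
  [∞, -3, 8, ∞, 0, 15]
  [19, -9, 7, -4, -2, 0]
D(1):
  [0, 13, -5, 17, ∞, ∞]
  [14, 0, 3, 20, 10, 14]
  [∞, ∞, 0, 14, ∞, 19]
  [13, 5, 8, 0, 3, 7]
  [∞, -3, 8, ∞, 0, 15]
  [19, -9, 7, -4, -2, 0]
D(2):
  [0, 13, -5, 17, 23, 27]
  [14, 0, 3, 20, 10, 14]
  [∞, ∞, 0, 14, ∞, 19]
  [13, 5, 8, 0, 3, 7]
  [11, -3, 0, 17, 0, 11]
  [5, -9, -6, -4, -2, 0]
D(3):
  [0, 13, -5, 9, 23, 14]
  [14, 0, 3, 17, 10, 14]
  [∞, ∞, 0, 14, ∞, 19]
  [13, 5, 8, 0, 3, 7]
  [11, -3, 0, 14, 0, 11]
  [5, -9, -6, -4, -2, 0]
D(4):
  [0, 13, -5, 9, 12, 14]
  [14, 0, 3, 17, 10, 14]
  [27, 19, 0, 14, 17, 19]
  [13, 5, 8, 0, 3, 7]
  [11, -3, 0, 14, 0, 11]
  [5, -9, -6, -4, -2, 0]
D(5):
  [0, 9, -5, 9, 12, 14]
  [14, 0, 3, 17, 10, 14]
  [27, 14, 0, 14, 17, 19]
  [13, 0, 3, 0, 3, 7]
  [11, -3, 0, 14, 0, 11]
  [5, -9, -6, -4, -2, 0]
D(6):
  [0, 5, -5, 9, 12, 14]
  [14, 0, 3, 10, 10, 14]
  [24, 10, 0, 14, 17, 19]
  [12, -2, 1, 0, 3, 7]
  [11, -3, 0, 7, 0, 11]
  [5, -9, -6, -4, -2, 0]
Answer: C*[4][2] = 0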